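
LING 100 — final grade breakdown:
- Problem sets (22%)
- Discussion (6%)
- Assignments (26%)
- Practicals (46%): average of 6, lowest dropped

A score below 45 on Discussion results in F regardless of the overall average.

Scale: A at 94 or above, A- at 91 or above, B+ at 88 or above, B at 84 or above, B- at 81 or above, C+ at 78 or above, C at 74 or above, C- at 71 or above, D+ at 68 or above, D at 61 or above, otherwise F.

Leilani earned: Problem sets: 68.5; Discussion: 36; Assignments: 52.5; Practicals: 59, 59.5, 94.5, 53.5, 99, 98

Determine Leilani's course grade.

F

Practicals: drop 53.5 → average of remaining 5 = 410/5 = 82
Discussion score 36 < 45: minimum not met.
Weighted total:
  Problem sets 68.5 × 0.22 = 15.07
  Discussion 36 × 0.06 = 2.16
  Assignments 52.5 × 0.26 = 13.65
  Practicals 82 × 0.46 = 37.72
Sum = 68.6
Because the Discussion minimum was not met, the result is F.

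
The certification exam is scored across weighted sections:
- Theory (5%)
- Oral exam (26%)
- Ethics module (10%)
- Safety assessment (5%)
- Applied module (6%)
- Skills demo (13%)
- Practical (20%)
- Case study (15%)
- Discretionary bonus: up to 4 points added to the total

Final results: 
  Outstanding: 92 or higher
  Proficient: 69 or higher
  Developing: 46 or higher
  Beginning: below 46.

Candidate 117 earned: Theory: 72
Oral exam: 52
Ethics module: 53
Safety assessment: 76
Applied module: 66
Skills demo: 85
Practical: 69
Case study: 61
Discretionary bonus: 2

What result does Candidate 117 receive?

Weighted total:
  Theory 72 × 0.05 = 3.6
  Oral exam 52 × 0.26 = 13.52
  Ethics module 53 × 0.1 = 5.3
  Safety assessment 76 × 0.05 = 3.8
  Applied module 66 × 0.06 = 3.96
  Skills demo 85 × 0.13 = 11.05
  Practical 69 × 0.2 = 13.8
  Case study 61 × 0.15 = 9.15
Sum = 64.18
Discretionary bonus: 64.18 + 2 = 66.18
66.18 is ≥ 46 and < 69 → Developing

Developing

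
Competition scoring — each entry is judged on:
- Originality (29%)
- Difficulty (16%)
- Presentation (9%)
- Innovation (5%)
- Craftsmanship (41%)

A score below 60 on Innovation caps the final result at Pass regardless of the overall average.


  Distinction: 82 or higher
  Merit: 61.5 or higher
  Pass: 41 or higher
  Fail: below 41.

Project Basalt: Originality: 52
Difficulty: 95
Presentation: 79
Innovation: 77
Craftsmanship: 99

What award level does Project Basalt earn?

Merit

Innovation score 77 ≥ 60: minimum met.
Weighted total:
  Originality 52 × 0.29 = 15.08
  Difficulty 95 × 0.16 = 15.2
  Presentation 79 × 0.09 = 7.11
  Innovation 77 × 0.05 = 3.85
  Craftsmanship 99 × 0.41 = 40.59
Sum = 81.83
81.83 is ≥ 61.5 and < 82 → Merit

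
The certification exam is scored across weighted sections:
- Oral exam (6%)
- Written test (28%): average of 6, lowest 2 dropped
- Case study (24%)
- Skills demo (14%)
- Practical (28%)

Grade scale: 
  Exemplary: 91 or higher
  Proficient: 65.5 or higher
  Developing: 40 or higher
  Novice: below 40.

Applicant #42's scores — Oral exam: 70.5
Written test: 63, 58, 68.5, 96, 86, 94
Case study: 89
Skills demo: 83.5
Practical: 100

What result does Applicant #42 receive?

Written test: drop 58, 63 → average of remaining 4 = 344.5/4 = 86.125
Weighted total:
  Oral exam 70.5 × 0.06 = 4.23
  Written test 86.125 × 0.28 = 24.115
  Case study 89 × 0.24 = 21.36
  Skills demo 83.5 × 0.14 = 11.69
  Practical 100 × 0.28 = 28
Sum = 89.395
89.395 is ≥ 65.5 and < 91 → Proficient

Proficient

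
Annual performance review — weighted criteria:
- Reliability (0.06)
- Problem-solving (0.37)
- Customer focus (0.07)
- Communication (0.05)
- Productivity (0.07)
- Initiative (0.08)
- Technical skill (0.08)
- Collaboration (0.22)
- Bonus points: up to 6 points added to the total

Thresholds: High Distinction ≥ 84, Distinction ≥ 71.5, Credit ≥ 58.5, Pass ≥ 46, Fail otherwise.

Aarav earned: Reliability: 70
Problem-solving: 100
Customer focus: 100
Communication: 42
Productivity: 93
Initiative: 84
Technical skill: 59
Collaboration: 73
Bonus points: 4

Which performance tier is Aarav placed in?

Weighted total:
  Reliability 70 × 0.06 = 4.2
  Problem-solving 100 × 0.37 = 37
  Customer focus 100 × 0.07 = 7
  Communication 42 × 0.05 = 2.1
  Productivity 93 × 0.07 = 6.51
  Initiative 84 × 0.08 = 6.72
  Technical skill 59 × 0.08 = 4.72
  Collaboration 73 × 0.22 = 16.06
Sum = 84.31
Bonus points: 84.31 + 4 = 88.31
88.31 ≥ 84 → High Distinction

High Distinction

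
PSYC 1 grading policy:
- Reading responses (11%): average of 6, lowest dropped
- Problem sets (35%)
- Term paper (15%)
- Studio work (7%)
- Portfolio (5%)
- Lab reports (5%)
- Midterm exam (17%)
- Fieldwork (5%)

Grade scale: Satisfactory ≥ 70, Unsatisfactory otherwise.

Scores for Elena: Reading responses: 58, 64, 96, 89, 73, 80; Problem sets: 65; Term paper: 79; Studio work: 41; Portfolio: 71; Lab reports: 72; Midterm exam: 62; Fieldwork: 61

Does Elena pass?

Unsatisfactory

Reading responses: drop 58 → average of remaining 5 = 402/5 = 80.4
Weighted total:
  Reading responses 80.4 × 0.11 = 8.844
  Problem sets 65 × 0.35 = 22.75
  Term paper 79 × 0.15 = 11.85
  Studio work 41 × 0.07 = 2.87
  Portfolio 71 × 0.05 = 3.55
  Lab reports 72 × 0.05 = 3.6
  Midterm exam 62 × 0.17 = 10.54
  Fieldwork 61 × 0.05 = 3.05
Sum = 67.054
67.054 < 70 → Unsatisfactory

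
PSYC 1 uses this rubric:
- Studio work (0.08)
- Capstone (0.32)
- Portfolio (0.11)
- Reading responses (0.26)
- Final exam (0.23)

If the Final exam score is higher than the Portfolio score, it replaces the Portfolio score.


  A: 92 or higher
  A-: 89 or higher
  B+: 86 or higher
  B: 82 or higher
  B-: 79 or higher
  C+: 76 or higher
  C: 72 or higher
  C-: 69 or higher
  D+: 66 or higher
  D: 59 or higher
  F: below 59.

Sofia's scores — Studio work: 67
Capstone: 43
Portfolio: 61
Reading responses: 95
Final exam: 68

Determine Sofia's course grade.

D+

Final exam (68) > Portfolio (61), so Portfolio counts as 68.
Weighted total:
  Studio work 67 × 0.08 = 5.36
  Capstone 43 × 0.32 = 13.76
  Portfolio 68 × 0.11 = 7.48
  Reading responses 95 × 0.26 = 24.7
  Final exam 68 × 0.23 = 15.64
Sum = 66.94
66.94 is ≥ 66 and < 69 → D+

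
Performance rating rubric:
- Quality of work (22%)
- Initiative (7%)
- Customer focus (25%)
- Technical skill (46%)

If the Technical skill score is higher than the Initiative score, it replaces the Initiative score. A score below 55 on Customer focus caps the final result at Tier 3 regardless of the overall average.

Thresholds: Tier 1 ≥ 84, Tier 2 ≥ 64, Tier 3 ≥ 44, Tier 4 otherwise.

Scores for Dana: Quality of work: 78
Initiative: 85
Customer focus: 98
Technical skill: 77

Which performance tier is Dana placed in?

Technical skill (77) ≤ Initiative (85), so Initiative stays at 85.
Customer focus score 98 ≥ 55: minimum met.
Weighted total:
  Quality of work 78 × 0.22 = 17.16
  Initiative 85 × 0.07 = 5.95
  Customer focus 98 × 0.25 = 24.5
  Technical skill 77 × 0.46 = 35.42
Sum = 83.03
83.03 is ≥ 64 and < 84 → Tier 2

Tier 2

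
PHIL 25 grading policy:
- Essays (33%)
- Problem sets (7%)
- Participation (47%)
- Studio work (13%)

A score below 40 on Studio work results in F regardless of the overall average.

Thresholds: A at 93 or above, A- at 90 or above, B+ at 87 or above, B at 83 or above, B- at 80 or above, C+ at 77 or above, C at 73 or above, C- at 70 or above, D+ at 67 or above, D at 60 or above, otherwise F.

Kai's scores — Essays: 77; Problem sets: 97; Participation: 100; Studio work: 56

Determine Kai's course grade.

B

Studio work score 56 ≥ 40: minimum met.
Weighted total:
  Essays 77 × 0.33 = 25.41
  Problem sets 97 × 0.07 = 6.79
  Participation 100 × 0.47 = 47
  Studio work 56 × 0.13 = 7.28
Sum = 86.48
86.48 is ≥ 83 and < 87 → B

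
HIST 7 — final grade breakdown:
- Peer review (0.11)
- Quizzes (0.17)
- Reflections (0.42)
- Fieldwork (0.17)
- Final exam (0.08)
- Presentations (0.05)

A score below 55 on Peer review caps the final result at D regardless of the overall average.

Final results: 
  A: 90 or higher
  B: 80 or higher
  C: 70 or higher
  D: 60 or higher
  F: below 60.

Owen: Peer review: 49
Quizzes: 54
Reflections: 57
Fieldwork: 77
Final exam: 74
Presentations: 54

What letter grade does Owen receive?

D

Peer review score 49 < 55: minimum not met.
Weighted total:
  Peer review 49 × 0.11 = 5.39
  Quizzes 54 × 0.17 = 9.18
  Reflections 57 × 0.42 = 23.94
  Fieldwork 77 × 0.17 = 13.09
  Final exam 74 × 0.08 = 5.92
  Presentations 54 × 0.05 = 2.7
Sum = 60.22
60.22 would be D; cap at D applies → D.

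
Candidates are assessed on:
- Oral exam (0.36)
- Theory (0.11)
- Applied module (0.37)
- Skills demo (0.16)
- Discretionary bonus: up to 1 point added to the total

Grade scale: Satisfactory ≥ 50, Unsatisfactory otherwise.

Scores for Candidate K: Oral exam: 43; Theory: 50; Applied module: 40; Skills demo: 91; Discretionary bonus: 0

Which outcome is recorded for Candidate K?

Weighted total:
  Oral exam 43 × 0.36 = 15.48
  Theory 50 × 0.11 = 5.5
  Applied module 40 × 0.37 = 14.8
  Skills demo 91 × 0.16 = 14.56
Sum = 50.34
Discretionary bonus: 50.34 + 0 = 50.34
50.34 ≥ 50 → Satisfactory

Satisfactory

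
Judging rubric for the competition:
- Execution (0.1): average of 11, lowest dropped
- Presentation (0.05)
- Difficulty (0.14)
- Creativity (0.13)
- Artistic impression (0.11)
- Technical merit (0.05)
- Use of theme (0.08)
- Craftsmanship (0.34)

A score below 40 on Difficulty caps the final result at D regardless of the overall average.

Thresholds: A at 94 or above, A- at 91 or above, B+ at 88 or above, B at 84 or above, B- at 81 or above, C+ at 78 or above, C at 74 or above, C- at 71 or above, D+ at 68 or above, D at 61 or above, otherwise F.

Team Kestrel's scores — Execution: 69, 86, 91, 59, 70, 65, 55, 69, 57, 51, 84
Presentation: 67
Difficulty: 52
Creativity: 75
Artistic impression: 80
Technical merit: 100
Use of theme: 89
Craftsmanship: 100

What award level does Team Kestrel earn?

Execution: drop 51 → average of remaining 10 = 705/10 = 70.5
Difficulty score 52 ≥ 40: minimum met.
Weighted total:
  Execution 70.5 × 0.1 = 7.05
  Presentation 67 × 0.05 = 3.35
  Difficulty 52 × 0.14 = 7.28
  Creativity 75 × 0.13 = 9.75
  Artistic impression 80 × 0.11 = 8.8
  Technical merit 100 × 0.05 = 5
  Use of theme 89 × 0.08 = 7.12
  Craftsmanship 100 × 0.34 = 34
Sum = 82.35
82.35 is ≥ 81 and < 84 → B-

B-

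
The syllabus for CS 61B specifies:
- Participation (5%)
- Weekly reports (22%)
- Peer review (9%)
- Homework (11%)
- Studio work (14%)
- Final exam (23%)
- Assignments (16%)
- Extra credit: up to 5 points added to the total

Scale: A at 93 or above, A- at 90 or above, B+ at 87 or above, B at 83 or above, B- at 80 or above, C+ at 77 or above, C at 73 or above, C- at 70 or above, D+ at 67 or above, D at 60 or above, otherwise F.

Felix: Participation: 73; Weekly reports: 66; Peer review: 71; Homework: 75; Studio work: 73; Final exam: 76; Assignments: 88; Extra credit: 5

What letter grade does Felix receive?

Weighted total:
  Participation 73 × 0.05 = 3.65
  Weekly reports 66 × 0.22 = 14.52
  Peer review 71 × 0.09 = 6.39
  Homework 75 × 0.11 = 8.25
  Studio work 73 × 0.14 = 10.22
  Final exam 76 × 0.23 = 17.48
  Assignments 88 × 0.16 = 14.08
Sum = 74.59
Extra credit: 74.59 + 5 = 79.59
79.59 is ≥ 77 and < 80 → C+

C+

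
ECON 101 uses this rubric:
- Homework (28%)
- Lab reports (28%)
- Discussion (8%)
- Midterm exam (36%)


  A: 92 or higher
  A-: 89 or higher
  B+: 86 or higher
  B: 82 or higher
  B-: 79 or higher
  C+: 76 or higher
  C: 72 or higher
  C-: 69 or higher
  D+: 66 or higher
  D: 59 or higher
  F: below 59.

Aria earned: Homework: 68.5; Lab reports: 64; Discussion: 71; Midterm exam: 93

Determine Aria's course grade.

C+

Weighted total:
  Homework 68.5 × 0.28 = 19.18
  Lab reports 64 × 0.28 = 17.92
  Discussion 71 × 0.08 = 5.68
  Midterm exam 93 × 0.36 = 33.48
Sum = 76.26
76.26 is ≥ 76 and < 79 → C+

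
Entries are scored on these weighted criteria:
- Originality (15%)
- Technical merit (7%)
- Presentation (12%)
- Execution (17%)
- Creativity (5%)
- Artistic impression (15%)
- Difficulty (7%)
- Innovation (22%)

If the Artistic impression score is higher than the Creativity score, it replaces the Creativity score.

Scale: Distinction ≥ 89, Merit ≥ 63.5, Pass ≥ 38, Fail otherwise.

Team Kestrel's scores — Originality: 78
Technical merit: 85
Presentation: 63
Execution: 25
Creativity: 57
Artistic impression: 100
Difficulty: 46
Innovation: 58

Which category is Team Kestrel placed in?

Artistic impression (100) > Creativity (57), so Creativity counts as 100.
Weighted total:
  Originality 78 × 0.15 = 11.7
  Technical merit 85 × 0.07 = 5.95
  Presentation 63 × 0.12 = 7.56
  Execution 25 × 0.17 = 4.25
  Creativity 100 × 0.05 = 5
  Artistic impression 100 × 0.15 = 15
  Difficulty 46 × 0.07 = 3.22
  Innovation 58 × 0.22 = 12.76
Sum = 65.44
65.44 is ≥ 63.5 and < 89 → Merit

Merit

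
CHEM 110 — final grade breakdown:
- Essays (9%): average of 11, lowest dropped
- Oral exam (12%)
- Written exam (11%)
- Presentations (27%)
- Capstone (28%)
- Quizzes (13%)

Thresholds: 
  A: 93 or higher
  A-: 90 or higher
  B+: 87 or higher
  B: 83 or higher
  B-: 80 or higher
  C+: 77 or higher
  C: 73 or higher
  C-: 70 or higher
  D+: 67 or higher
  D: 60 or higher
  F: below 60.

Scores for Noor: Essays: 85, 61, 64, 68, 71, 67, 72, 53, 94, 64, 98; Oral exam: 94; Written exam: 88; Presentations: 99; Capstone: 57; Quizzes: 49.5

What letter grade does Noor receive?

C

Essays: drop 53 → average of remaining 10 = 744/10 = 74.4
Weighted total:
  Essays 74.4 × 0.09 = 6.696
  Oral exam 94 × 0.12 = 11.28
  Written exam 88 × 0.11 = 9.68
  Presentations 99 × 0.27 = 26.73
  Capstone 57 × 0.28 = 15.96
  Quizzes 49.5 × 0.13 = 6.435
Sum = 76.781
76.781 is ≥ 73 and < 77 → C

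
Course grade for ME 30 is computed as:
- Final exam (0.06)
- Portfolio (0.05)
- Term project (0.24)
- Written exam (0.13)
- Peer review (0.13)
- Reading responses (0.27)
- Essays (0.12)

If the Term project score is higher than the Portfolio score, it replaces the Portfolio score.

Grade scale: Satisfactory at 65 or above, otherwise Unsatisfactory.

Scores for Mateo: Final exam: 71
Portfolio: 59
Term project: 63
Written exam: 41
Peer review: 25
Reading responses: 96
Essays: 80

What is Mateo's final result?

Satisfactory

Term project (63) > Portfolio (59), so Portfolio counts as 63.
Weighted total:
  Final exam 71 × 0.06 = 4.26
  Portfolio 63 × 0.05 = 3.15
  Term project 63 × 0.24 = 15.12
  Written exam 41 × 0.13 = 5.33
  Peer review 25 × 0.13 = 3.25
  Reading responses 96 × 0.27 = 25.92
  Essays 80 × 0.12 = 9.6
Sum = 66.63
66.63 ≥ 65 → Satisfactory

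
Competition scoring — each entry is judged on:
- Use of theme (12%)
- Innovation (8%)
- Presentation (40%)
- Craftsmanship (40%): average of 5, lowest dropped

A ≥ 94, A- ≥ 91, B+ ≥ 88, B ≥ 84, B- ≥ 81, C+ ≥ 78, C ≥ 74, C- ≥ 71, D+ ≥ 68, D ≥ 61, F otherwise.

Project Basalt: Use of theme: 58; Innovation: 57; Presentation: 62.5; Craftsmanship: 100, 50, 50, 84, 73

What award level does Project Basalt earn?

Craftsmanship: drop 50 → average of remaining 4 = 307/4 = 76.75
Weighted total:
  Use of theme 58 × 0.12 = 6.96
  Innovation 57 × 0.08 = 4.56
  Presentation 62.5 × 0.4 = 25
  Craftsmanship 76.75 × 0.4 = 30.7
Sum = 67.22
67.22 is ≥ 61 and < 68 → D

D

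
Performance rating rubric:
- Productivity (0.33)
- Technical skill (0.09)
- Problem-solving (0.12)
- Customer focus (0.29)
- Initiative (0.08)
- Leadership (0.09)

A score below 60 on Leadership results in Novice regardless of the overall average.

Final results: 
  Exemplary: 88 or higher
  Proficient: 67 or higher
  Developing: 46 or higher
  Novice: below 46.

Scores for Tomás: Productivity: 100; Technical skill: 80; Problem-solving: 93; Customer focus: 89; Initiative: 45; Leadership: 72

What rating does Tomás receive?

Proficient

Leadership score 72 ≥ 60: minimum met.
Weighted total:
  Productivity 100 × 0.33 = 33
  Technical skill 80 × 0.09 = 7.2
  Problem-solving 93 × 0.12 = 11.16
  Customer focus 89 × 0.29 = 25.81
  Initiative 45 × 0.08 = 3.6
  Leadership 72 × 0.09 = 6.48
Sum = 87.25
87.25 is ≥ 67 and < 88 → Proficient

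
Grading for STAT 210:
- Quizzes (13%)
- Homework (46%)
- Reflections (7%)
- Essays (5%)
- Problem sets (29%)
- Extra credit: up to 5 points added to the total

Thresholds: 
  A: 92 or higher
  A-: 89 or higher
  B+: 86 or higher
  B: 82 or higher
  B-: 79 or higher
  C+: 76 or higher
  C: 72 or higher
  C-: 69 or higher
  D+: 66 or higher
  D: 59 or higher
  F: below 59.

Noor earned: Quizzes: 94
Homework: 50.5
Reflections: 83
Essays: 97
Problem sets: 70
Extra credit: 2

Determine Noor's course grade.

Weighted total:
  Quizzes 94 × 0.13 = 12.22
  Homework 50.5 × 0.46 = 23.23
  Reflections 83 × 0.07 = 5.81
  Essays 97 × 0.05 = 4.85
  Problem sets 70 × 0.29 = 20.3
Sum = 66.41
Extra credit: 66.41 + 2 = 68.41
68.41 is ≥ 66 and < 69 → D+

D+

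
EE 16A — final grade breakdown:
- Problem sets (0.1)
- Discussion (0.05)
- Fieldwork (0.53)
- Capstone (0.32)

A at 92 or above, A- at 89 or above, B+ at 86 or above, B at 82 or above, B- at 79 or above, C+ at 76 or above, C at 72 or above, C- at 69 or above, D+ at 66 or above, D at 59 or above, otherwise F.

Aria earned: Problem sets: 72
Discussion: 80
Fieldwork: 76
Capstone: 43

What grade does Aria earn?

D

Weighted total:
  Problem sets 72 × 0.1 = 7.2
  Discussion 80 × 0.05 = 4
  Fieldwork 76 × 0.53 = 40.28
  Capstone 43 × 0.32 = 13.76
Sum = 65.24
65.24 is ≥ 59 and < 66 → D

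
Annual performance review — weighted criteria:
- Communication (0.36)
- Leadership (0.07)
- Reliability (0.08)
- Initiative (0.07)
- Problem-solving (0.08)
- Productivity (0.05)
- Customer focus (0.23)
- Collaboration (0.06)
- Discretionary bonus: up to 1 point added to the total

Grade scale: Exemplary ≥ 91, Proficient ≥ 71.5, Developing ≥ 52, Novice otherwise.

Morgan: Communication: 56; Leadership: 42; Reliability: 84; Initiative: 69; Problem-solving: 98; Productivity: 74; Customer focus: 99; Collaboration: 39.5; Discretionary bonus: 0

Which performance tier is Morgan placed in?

Developing

Weighted total:
  Communication 56 × 0.36 = 20.16
  Leadership 42 × 0.07 = 2.94
  Reliability 84 × 0.08 = 6.72
  Initiative 69 × 0.07 = 4.83
  Problem-solving 98 × 0.08 = 7.84
  Productivity 74 × 0.05 = 3.7
  Customer focus 99 × 0.23 = 22.77
  Collaboration 39.5 × 0.06 = 2.37
Sum = 71.33
Discretionary bonus: 71.33 + 0 = 71.33
71.33 is ≥ 52 and < 71.5 → Developing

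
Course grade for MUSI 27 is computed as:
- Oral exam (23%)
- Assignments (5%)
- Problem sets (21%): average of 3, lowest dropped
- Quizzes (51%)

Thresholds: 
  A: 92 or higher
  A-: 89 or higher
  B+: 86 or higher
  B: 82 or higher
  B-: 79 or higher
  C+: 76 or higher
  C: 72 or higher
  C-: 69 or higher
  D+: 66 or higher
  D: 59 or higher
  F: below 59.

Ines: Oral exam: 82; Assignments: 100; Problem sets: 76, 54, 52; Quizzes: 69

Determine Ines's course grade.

C

Problem sets: drop 52 → average of remaining 2 = 130/2 = 65
Weighted total:
  Oral exam 82 × 0.23 = 18.86
  Assignments 100 × 0.05 = 5
  Problem sets 65 × 0.21 = 13.65
  Quizzes 69 × 0.51 = 35.19
Sum = 72.7
72.7 is ≥ 72 and < 76 → C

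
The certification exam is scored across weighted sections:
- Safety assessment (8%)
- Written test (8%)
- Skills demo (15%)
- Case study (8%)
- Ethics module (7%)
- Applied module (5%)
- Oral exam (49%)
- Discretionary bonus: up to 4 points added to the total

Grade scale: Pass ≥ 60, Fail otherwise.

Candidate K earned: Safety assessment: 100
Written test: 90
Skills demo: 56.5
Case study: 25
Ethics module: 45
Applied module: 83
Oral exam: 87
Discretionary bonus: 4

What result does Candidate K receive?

Weighted total:
  Safety assessment 100 × 0.08 = 8
  Written test 90 × 0.08 = 7.2
  Skills demo 56.5 × 0.15 = 8.475
  Case study 25 × 0.08 = 2
  Ethics module 45 × 0.07 = 3.15
  Applied module 83 × 0.05 = 4.15
  Oral exam 87 × 0.49 = 42.63
Sum = 75.605
Discretionary bonus: 75.605 + 4 = 79.605
79.605 ≥ 60 → Pass

Pass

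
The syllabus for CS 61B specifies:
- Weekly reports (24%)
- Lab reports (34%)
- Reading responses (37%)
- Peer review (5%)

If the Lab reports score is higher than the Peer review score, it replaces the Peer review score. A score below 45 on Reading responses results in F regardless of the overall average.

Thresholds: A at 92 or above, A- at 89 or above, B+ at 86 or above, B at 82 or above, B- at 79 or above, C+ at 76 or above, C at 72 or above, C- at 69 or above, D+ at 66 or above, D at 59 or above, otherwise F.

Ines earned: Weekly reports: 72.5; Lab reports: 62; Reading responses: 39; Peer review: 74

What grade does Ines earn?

Lab reports (62) ≤ Peer review (74), so Peer review stays at 74.
Reading responses score 39 < 45: minimum not met.
Weighted total:
  Weekly reports 72.5 × 0.24 = 17.4
  Lab reports 62 × 0.34 = 21.08
  Reading responses 39 × 0.37 = 14.43
  Peer review 74 × 0.05 = 3.7
Sum = 56.61
Because the Reading responses minimum was not met, the result is F.

F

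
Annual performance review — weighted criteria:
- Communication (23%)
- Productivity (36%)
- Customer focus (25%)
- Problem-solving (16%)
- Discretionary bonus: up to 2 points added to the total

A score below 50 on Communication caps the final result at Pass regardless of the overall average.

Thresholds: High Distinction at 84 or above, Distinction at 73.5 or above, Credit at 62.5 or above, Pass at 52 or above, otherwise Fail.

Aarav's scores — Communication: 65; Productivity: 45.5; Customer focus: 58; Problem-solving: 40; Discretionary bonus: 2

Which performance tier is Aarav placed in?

Pass

Communication score 65 ≥ 50: minimum met.
Weighted total:
  Communication 65 × 0.23 = 14.95
  Productivity 45.5 × 0.36 = 16.38
  Customer focus 58 × 0.25 = 14.5
  Problem-solving 40 × 0.16 = 6.4
Sum = 52.23
Discretionary bonus: 52.23 + 2 = 54.23
54.23 is ≥ 52 and < 62.5 → Pass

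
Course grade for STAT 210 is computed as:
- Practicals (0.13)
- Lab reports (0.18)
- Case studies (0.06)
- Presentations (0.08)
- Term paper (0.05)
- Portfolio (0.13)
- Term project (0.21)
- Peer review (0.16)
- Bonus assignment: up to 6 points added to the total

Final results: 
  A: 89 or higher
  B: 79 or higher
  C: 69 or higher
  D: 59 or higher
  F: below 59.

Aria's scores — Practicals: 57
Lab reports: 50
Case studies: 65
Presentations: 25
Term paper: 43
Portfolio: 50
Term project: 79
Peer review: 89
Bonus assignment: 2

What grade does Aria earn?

D

Weighted total:
  Practicals 57 × 0.13 = 7.41
  Lab reports 50 × 0.18 = 9
  Case studies 65 × 0.06 = 3.9
  Presentations 25 × 0.08 = 2
  Term paper 43 × 0.05 = 2.15
  Portfolio 50 × 0.13 = 6.5
  Term project 79 × 0.21 = 16.59
  Peer review 89 × 0.16 = 14.24
Sum = 61.79
Bonus assignment: 61.79 + 2 = 63.79
63.79 is ≥ 59 and < 69 → D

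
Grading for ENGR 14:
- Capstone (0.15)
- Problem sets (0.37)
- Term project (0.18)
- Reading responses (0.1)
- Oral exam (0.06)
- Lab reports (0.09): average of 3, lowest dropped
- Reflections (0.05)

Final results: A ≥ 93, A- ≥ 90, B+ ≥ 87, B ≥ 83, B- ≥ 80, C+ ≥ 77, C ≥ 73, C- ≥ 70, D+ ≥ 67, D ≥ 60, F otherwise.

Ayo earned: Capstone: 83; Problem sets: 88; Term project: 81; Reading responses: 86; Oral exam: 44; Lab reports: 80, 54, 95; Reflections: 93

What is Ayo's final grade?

B

Lab reports: drop 54 → average of remaining 2 = 175/2 = 87.5
Weighted total:
  Capstone 83 × 0.15 = 12.45
  Problem sets 88 × 0.37 = 32.56
  Term project 81 × 0.18 = 14.58
  Reading responses 86 × 0.1 = 8.6
  Oral exam 44 × 0.06 = 2.64
  Lab reports 87.5 × 0.09 = 7.875
  Reflections 93 × 0.05 = 4.65
Sum = 83.355
83.355 is ≥ 83 and < 87 → B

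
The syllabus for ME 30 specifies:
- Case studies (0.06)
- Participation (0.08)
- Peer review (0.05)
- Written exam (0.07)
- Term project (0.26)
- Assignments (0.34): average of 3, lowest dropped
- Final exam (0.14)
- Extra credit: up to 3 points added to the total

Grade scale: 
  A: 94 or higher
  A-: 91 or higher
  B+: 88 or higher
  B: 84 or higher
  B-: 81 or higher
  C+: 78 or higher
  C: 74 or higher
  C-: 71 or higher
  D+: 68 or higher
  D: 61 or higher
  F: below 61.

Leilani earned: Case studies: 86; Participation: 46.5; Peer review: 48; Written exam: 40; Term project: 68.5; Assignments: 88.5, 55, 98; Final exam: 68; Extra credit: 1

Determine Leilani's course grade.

C

Assignments: drop 55 → average of remaining 2 = 186.5/2 = 93.25
Weighted total:
  Case studies 86 × 0.06 = 5.16
  Participation 46.5 × 0.08 = 3.72
  Peer review 48 × 0.05 = 2.4
  Written exam 40 × 0.07 = 2.8
  Term project 68.5 × 0.26 = 17.81
  Assignments 93.25 × 0.34 = 31.705
  Final exam 68 × 0.14 = 9.52
Sum = 73.115
Extra credit: 73.115 + 1 = 74.115
74.115 is ≥ 74 and < 78 → C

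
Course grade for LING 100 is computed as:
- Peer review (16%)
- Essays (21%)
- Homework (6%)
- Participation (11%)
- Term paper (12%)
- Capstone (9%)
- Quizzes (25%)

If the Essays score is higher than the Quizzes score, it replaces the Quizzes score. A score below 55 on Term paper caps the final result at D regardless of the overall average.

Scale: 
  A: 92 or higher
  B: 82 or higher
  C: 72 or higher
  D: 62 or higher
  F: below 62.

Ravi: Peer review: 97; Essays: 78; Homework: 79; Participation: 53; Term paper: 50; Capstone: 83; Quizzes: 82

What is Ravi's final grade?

Essays (78) ≤ Quizzes (82), so Quizzes stays at 82.
Term paper score 50 < 55: minimum not met.
Weighted total:
  Peer review 97 × 0.16 = 15.52
  Essays 78 × 0.21 = 16.38
  Homework 79 × 0.06 = 4.74
  Participation 53 × 0.11 = 5.83
  Term paper 50 × 0.12 = 6
  Capstone 83 × 0.09 = 7.47
  Quizzes 82 × 0.25 = 20.5
Sum = 76.44
76.44 would be C; cap at D applies → D.

D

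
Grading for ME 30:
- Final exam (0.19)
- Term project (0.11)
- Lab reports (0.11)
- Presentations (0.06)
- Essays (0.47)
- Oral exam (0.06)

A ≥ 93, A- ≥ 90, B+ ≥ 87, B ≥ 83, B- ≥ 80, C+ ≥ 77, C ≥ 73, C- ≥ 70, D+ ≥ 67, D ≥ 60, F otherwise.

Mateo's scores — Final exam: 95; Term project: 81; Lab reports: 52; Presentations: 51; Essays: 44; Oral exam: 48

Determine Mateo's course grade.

F

Weighted total:
  Final exam 95 × 0.19 = 18.05
  Term project 81 × 0.11 = 8.91
  Lab reports 52 × 0.11 = 5.72
  Presentations 51 × 0.06 = 3.06
  Essays 44 × 0.47 = 20.68
  Oral exam 48 × 0.06 = 2.88
Sum = 59.3
59.3 < 60 → F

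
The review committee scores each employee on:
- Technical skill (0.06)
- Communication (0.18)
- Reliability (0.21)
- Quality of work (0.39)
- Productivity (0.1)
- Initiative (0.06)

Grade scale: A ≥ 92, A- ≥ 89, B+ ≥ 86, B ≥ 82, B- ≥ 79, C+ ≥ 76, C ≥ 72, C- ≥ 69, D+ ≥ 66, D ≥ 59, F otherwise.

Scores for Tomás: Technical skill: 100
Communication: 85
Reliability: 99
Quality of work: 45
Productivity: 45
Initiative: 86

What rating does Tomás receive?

C-

Weighted total:
  Technical skill 100 × 0.06 = 6
  Communication 85 × 0.18 = 15.3
  Reliability 99 × 0.21 = 20.79
  Quality of work 45 × 0.39 = 17.55
  Productivity 45 × 0.1 = 4.5
  Initiative 86 × 0.06 = 5.16
Sum = 69.3
69.3 is ≥ 69 and < 72 → C-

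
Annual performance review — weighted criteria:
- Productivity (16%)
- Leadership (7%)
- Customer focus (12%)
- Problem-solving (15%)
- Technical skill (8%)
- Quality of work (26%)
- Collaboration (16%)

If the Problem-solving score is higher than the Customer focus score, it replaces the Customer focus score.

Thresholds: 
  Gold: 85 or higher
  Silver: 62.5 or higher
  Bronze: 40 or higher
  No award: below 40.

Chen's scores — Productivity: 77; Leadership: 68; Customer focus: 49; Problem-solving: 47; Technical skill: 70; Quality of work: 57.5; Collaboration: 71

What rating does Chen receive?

Problem-solving (47) ≤ Customer focus (49), so Customer focus stays at 49.
Weighted total:
  Productivity 77 × 0.16 = 12.32
  Leadership 68 × 0.07 = 4.76
  Customer focus 49 × 0.12 = 5.88
  Problem-solving 47 × 0.15 = 7.05
  Technical skill 70 × 0.08 = 5.6
  Quality of work 57.5 × 0.26 = 14.95
  Collaboration 71 × 0.16 = 11.36
Sum = 61.92
61.92 is ≥ 40 and < 62.5 → Bronze

Bronze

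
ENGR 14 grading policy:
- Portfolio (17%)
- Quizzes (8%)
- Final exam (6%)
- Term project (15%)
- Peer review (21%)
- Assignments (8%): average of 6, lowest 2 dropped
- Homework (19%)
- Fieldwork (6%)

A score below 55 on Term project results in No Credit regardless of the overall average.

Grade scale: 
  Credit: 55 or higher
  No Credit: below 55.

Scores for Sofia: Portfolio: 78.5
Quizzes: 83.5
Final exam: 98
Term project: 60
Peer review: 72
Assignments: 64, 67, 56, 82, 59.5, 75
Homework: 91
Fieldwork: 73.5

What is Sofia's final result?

Credit

Assignments: drop 56, 59.5 → average of remaining 4 = 288/4 = 72
Term project score 60 ≥ 55: minimum met.
Weighted total:
  Portfolio 78.5 × 0.17 = 13.345
  Quizzes 83.5 × 0.08 = 6.68
  Final exam 98 × 0.06 = 5.88
  Term project 60 × 0.15 = 9
  Peer review 72 × 0.21 = 15.12
  Assignments 72 × 0.08 = 5.76
  Homework 91 × 0.19 = 17.29
  Fieldwork 73.5 × 0.06 = 4.41
Sum = 77.485
77.485 ≥ 55 → Credit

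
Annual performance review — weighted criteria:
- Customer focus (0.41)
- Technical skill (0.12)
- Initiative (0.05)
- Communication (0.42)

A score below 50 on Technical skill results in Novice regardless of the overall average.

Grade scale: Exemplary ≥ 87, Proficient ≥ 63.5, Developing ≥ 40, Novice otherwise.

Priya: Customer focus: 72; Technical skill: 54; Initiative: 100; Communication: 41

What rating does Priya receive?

Technical skill score 54 ≥ 50: minimum met.
Weighted total:
  Customer focus 72 × 0.41 = 29.52
  Technical skill 54 × 0.12 = 6.48
  Initiative 100 × 0.05 = 5
  Communication 41 × 0.42 = 17.22
Sum = 58.22
58.22 is ≥ 40 and < 63.5 → Developing

Developing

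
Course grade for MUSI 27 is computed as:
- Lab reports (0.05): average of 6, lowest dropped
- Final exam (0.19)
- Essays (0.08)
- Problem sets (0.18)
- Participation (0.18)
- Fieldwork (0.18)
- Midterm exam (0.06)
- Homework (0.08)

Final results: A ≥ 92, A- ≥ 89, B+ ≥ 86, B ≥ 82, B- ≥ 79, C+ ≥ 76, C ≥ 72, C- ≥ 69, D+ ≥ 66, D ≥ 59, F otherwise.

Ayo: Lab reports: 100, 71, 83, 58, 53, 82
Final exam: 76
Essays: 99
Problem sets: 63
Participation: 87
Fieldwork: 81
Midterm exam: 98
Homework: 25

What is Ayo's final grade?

C

Lab reports: drop 53 → average of remaining 5 = 394/5 = 78.8
Weighted total:
  Lab reports 78.8 × 0.05 = 3.94
  Final exam 76 × 0.19 = 14.44
  Essays 99 × 0.08 = 7.92
  Problem sets 63 × 0.18 = 11.34
  Participation 87 × 0.18 = 15.66
  Fieldwork 81 × 0.18 = 14.58
  Midterm exam 98 × 0.06 = 5.88
  Homework 25 × 0.08 = 2
Sum = 75.76
75.76 is ≥ 72 and < 76 → C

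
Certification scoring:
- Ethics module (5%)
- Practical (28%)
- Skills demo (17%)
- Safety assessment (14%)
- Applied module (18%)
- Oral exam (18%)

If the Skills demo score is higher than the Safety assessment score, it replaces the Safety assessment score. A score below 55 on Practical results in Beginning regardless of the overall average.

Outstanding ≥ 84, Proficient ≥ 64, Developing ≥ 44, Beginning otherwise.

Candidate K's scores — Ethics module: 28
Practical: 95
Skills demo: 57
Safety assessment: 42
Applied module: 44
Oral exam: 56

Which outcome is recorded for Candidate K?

Skills demo (57) > Safety assessment (42), so Safety assessment counts as 57.
Practical score 95 ≥ 55: minimum met.
Weighted total:
  Ethics module 28 × 0.05 = 1.4
  Practical 95 × 0.28 = 26.6
  Skills demo 57 × 0.17 = 9.69
  Safety assessment 57 × 0.14 = 7.98
  Applied module 44 × 0.18 = 7.92
  Oral exam 56 × 0.18 = 10.08
Sum = 63.67
63.67 is ≥ 44 and < 64 → Developing

Developing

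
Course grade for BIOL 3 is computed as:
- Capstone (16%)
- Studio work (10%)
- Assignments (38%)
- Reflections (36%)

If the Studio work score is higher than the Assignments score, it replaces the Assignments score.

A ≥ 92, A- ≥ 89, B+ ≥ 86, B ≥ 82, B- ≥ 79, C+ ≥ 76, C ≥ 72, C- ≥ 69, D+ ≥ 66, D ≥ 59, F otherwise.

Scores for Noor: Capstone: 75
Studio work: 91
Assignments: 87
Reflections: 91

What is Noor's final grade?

B+

Studio work (91) > Assignments (87), so Assignments counts as 91.
Weighted total:
  Capstone 75 × 0.16 = 12
  Studio work 91 × 0.1 = 9.1
  Assignments 91 × 0.38 = 34.58
  Reflections 91 × 0.36 = 32.76
Sum = 88.44
88.44 is ≥ 86 and < 89 → B+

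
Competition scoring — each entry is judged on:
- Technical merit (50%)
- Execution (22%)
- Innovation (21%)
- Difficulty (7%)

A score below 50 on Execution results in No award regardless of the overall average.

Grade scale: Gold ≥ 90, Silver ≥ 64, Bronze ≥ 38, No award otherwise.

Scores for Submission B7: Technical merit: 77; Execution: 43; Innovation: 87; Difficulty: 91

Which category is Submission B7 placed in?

No award

Execution score 43 < 50: minimum not met.
Weighted total:
  Technical merit 77 × 0.5 = 38.5
  Execution 43 × 0.22 = 9.46
  Innovation 87 × 0.21 = 18.27
  Difficulty 91 × 0.07 = 6.37
Sum = 72.6
Because the Execution minimum was not met, the result is No award.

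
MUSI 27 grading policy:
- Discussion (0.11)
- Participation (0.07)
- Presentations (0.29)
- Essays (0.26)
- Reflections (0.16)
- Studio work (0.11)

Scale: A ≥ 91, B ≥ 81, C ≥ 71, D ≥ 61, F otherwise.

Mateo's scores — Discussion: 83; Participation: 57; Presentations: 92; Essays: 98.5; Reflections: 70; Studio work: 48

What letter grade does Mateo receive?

B

Weighted total:
  Discussion 83 × 0.11 = 9.13
  Participation 57 × 0.07 = 3.99
  Presentations 92 × 0.29 = 26.68
  Essays 98.5 × 0.26 = 25.61
  Reflections 70 × 0.16 = 11.2
  Studio work 48 × 0.11 = 5.28
Sum = 81.89
81.89 is ≥ 81 and < 91 → B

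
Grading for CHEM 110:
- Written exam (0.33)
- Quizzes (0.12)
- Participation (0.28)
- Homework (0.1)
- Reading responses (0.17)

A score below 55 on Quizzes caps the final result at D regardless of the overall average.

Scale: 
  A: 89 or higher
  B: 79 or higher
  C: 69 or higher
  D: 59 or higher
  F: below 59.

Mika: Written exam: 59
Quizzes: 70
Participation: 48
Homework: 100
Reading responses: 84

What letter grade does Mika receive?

D

Quizzes score 70 ≥ 55: minimum met.
Weighted total:
  Written exam 59 × 0.33 = 19.47
  Quizzes 70 × 0.12 = 8.4
  Participation 48 × 0.28 = 13.44
  Homework 100 × 0.1 = 10
  Reading responses 84 × 0.17 = 14.28
Sum = 65.59
65.59 is ≥ 59 and < 69 → D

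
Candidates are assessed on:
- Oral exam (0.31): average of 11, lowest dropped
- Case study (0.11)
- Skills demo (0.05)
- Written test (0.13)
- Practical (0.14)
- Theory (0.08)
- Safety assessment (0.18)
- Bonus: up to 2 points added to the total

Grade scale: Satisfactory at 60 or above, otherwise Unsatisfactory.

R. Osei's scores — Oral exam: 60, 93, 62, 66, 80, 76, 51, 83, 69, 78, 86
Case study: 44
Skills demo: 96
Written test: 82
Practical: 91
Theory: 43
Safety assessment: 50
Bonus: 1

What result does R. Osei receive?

Satisfactory

Oral exam: drop 51 → average of remaining 10 = 753/10 = 75.3
Weighted total:
  Oral exam 75.3 × 0.31 = 23.343
  Case study 44 × 0.11 = 4.84
  Skills demo 96 × 0.05 = 4.8
  Written test 82 × 0.13 = 10.66
  Practical 91 × 0.14 = 12.74
  Theory 43 × 0.08 = 3.44
  Safety assessment 50 × 0.18 = 9
Sum = 68.823
Bonus: 68.823 + 1 = 69.823
69.823 ≥ 60 → Satisfactory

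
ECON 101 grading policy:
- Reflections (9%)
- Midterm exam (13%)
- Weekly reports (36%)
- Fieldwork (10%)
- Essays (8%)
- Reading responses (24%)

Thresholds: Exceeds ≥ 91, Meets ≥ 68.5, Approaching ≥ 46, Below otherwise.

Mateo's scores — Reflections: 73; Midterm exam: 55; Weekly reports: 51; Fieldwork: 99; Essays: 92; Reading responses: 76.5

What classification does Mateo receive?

Approaching

Weighted total:
  Reflections 73 × 0.09 = 6.57
  Midterm exam 55 × 0.13 = 7.15
  Weekly reports 51 × 0.36 = 18.36
  Fieldwork 99 × 0.1 = 9.9
  Essays 92 × 0.08 = 7.36
  Reading responses 76.5 × 0.24 = 18.36
Sum = 67.7
67.7 is ≥ 46 and < 68.5 → Approaching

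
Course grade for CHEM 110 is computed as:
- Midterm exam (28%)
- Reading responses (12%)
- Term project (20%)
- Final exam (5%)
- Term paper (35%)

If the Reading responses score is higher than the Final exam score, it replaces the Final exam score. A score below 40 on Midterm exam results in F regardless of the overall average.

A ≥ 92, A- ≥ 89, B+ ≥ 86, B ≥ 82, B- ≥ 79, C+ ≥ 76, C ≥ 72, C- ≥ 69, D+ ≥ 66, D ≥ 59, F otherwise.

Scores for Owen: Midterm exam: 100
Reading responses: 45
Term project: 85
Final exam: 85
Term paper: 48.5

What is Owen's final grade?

Reading responses (45) ≤ Final exam (85), so Final exam stays at 85.
Midterm exam score 100 ≥ 40: minimum met.
Weighted total:
  Midterm exam 100 × 0.28 = 28
  Reading responses 45 × 0.12 = 5.4
  Term project 85 × 0.2 = 17
  Final exam 85 × 0.05 = 4.25
  Term paper 48.5 × 0.35 = 16.975
Sum = 71.625
71.625 is ≥ 69 and < 72 → C-

C-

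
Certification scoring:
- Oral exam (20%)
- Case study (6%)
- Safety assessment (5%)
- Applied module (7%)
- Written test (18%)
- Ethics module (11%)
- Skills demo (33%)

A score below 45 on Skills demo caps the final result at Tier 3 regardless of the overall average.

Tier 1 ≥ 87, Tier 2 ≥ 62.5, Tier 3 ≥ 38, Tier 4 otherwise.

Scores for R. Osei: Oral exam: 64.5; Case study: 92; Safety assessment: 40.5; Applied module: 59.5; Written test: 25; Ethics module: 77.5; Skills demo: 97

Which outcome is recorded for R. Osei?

Tier 2

Skills demo score 97 ≥ 45: minimum met.
Weighted total:
  Oral exam 64.5 × 0.2 = 12.9
  Case study 92 × 0.06 = 5.52
  Safety assessment 40.5 × 0.05 = 2.025
  Applied module 59.5 × 0.07 = 4.165
  Written test 25 × 0.18 = 4.5
  Ethics module 77.5 × 0.11 = 8.525
  Skills demo 97 × 0.33 = 32.01
Sum = 69.645
69.645 is ≥ 62.5 and < 87 → Tier 2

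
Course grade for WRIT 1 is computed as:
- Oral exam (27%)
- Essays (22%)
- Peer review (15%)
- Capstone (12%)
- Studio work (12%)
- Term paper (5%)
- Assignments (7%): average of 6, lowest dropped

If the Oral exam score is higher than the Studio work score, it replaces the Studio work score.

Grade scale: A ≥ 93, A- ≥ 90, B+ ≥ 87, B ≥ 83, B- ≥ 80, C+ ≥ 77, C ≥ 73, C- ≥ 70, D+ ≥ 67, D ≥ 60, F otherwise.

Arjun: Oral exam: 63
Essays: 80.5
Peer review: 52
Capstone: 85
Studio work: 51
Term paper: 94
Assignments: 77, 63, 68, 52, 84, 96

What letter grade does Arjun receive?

C-

Assignments: drop 52 → average of remaining 5 = 388/5 = 77.6
Oral exam (63) > Studio work (51), so Studio work counts as 63.
Weighted total:
  Oral exam 63 × 0.27 = 17.01
  Essays 80.5 × 0.22 = 17.71
  Peer review 52 × 0.15 = 7.8
  Capstone 85 × 0.12 = 10.2
  Studio work 63 × 0.12 = 7.56
  Term paper 94 × 0.05 = 4.7
  Assignments 77.6 × 0.07 = 5.432
Sum = 70.412
70.412 is ≥ 70 and < 73 → C-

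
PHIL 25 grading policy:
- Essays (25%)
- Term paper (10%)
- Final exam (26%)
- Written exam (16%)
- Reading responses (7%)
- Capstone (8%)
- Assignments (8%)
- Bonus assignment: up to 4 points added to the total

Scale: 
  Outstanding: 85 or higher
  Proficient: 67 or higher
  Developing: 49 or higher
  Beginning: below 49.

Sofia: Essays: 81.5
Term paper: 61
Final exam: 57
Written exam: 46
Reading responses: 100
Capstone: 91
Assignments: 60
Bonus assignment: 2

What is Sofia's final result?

Weighted total:
  Essays 81.5 × 0.25 = 20.375
  Term paper 61 × 0.1 = 6.1
  Final exam 57 × 0.26 = 14.82
  Written exam 46 × 0.16 = 7.36
  Reading responses 100 × 0.07 = 7
  Capstone 91 × 0.08 = 7.28
  Assignments 60 × 0.08 = 4.8
Sum = 67.735
Bonus assignment: 67.735 + 2 = 69.735
69.735 is ≥ 67 and < 85 → Proficient

Proficient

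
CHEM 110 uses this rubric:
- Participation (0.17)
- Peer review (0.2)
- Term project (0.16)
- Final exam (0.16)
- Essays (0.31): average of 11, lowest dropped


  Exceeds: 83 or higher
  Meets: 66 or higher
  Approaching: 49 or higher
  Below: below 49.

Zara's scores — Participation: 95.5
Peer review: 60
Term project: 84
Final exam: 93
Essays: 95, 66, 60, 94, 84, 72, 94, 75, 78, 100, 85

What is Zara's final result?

Essays: drop 60 → average of remaining 10 = 843/10 = 84.3
Weighted total:
  Participation 95.5 × 0.17 = 16.235
  Peer review 60 × 0.2 = 12
  Term project 84 × 0.16 = 13.44
  Final exam 93 × 0.16 = 14.88
  Essays 84.3 × 0.31 = 26.133
Sum = 82.688
82.688 is ≥ 66 and < 83 → Meets

Meets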